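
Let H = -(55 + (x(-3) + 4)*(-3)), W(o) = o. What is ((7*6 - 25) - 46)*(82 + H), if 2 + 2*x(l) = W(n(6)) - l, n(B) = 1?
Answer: -1218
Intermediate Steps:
x(l) = -½ - l/2 (x(l) = -1 + (1 - l)/2 = -1 + (½ - l/2) = -½ - l/2)
H = -40 (H = -(55 + ((-½ - ½*(-3)) + 4)*(-3)) = -(55 + ((-½ + 3/2) + 4)*(-3)) = -(55 + (1 + 4)*(-3)) = -(55 + 5*(-3)) = -(55 - 15) = -1*40 = -40)
((7*6 - 25) - 46)*(82 + H) = ((7*6 - 25) - 46)*(82 - 40) = ((42 - 25) - 46)*42 = (17 - 46)*42 = -29*42 = -1218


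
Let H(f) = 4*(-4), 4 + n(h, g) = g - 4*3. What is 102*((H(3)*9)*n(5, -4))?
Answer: 293760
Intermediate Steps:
n(h, g) = -16 + g (n(h, g) = -4 + (g - 4*3) = -4 + (g - 12) = -4 + (-12 + g) = -16 + g)
H(f) = -16
102*((H(3)*9)*n(5, -4)) = 102*((-16*9)*(-16 - 4)) = 102*(-144*(-20)) = 102*2880 = 293760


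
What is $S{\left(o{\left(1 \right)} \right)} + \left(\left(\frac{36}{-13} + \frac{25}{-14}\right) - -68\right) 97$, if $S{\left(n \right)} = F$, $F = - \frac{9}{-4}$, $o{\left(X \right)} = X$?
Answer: $\frac{2240937}{364} \approx 6156.4$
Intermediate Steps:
$F = \frac{9}{4}$ ($F = \left(-9\right) \left(- \frac{1}{4}\right) = \frac{9}{4} \approx 2.25$)
$S{\left(n \right)} = \frac{9}{4}$
$S{\left(o{\left(1 \right)} \right)} + \left(\left(\frac{36}{-13} + \frac{25}{-14}\right) - -68\right) 97 = \frac{9}{4} + \left(\left(\frac{36}{-13} + \frac{25}{-14}\right) - -68\right) 97 = \frac{9}{4} + \left(\left(36 \left(- \frac{1}{13}\right) + 25 \left(- \frac{1}{14}\right)\right) + 68\right) 97 = \frac{9}{4} + \left(\left(- \frac{36}{13} - \frac{25}{14}\right) + 68\right) 97 = \frac{9}{4} + \left(- \frac{829}{182} + 68\right) 97 = \frac{9}{4} + \frac{11547}{182} \cdot 97 = \frac{9}{4} + \frac{1120059}{182} = \frac{2240937}{364}$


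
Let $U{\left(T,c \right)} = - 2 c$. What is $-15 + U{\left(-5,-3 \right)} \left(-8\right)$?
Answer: $-63$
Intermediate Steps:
$-15 + U{\left(-5,-3 \right)} \left(-8\right) = -15 + \left(-2\right) \left(-3\right) \left(-8\right) = -15 + 6 \left(-8\right) = -15 - 48 = -63$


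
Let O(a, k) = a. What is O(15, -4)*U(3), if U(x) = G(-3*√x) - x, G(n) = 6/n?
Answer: -45 - 10*√3 ≈ -62.320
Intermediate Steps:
U(x) = -x - 2/√x (U(x) = 6/((-3*√x)) - x = 6*(-1/(3*√x)) - x = -2/√x - x = -x - 2/√x)
O(15, -4)*U(3) = 15*(-1*3 - 2*√3/3) = 15*(-3 - 2*√3/3) = -45 - 10*√3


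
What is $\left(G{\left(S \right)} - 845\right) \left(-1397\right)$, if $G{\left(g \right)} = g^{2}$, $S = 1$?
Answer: $1179068$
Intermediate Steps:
$\left(G{\left(S \right)} - 845\right) \left(-1397\right) = \left(1^{2} - 845\right) \left(-1397\right) = \left(1 - 845\right) \left(-1397\right) = \left(-844\right) \left(-1397\right) = 1179068$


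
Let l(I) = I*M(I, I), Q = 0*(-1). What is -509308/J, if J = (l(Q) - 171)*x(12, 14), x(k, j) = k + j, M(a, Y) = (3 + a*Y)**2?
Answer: 254654/2223 ≈ 114.55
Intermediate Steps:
M(a, Y) = (3 + Y*a)**2
x(k, j) = j + k
Q = 0
l(I) = I*(3 + I**2)**2 (l(I) = I*(3 + I*I)**2 = I*(3 + I**2)**2)
J = -4446 (J = (0*(3 + 0**2)**2 - 171)*(14 + 12) = (0*(3 + 0)**2 - 171)*26 = (0*3**2 - 171)*26 = (0*9 - 171)*26 = (0 - 171)*26 = -171*26 = -4446)
-509308/J = -509308/(-4446) = -509308*(-1/4446) = 254654/2223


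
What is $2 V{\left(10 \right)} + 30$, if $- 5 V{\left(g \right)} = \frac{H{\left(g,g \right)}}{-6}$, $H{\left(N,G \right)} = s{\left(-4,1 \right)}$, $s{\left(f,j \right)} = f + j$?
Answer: $\frac{149}{5} \approx 29.8$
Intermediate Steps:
$H{\left(N,G \right)} = -3$ ($H{\left(N,G \right)} = -4 + 1 = -3$)
$V{\left(g \right)} = - \frac{1}{10}$ ($V{\left(g \right)} = - \frac{\left(-3\right) \frac{1}{-6}}{5} = - \frac{\left(-3\right) \left(- \frac{1}{6}\right)}{5} = \left(- \frac{1}{5}\right) \frac{1}{2} = - \frac{1}{10}$)
$2 V{\left(10 \right)} + 30 = 2 \left(- \frac{1}{10}\right) + 30 = - \frac{1}{5} + 30 = \frac{149}{5}$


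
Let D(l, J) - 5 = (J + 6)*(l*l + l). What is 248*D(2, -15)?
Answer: -12152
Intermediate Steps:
D(l, J) = 5 + (6 + J)*(l + l²) (D(l, J) = 5 + (J + 6)*(l*l + l) = 5 + (6 + J)*(l² + l) = 5 + (6 + J)*(l + l²))
248*D(2, -15) = 248*(5 + 6*2 + 6*2² - 15*2 - 15*2²) = 248*(5 + 12 + 6*4 - 30 - 15*4) = 248*(5 + 12 + 24 - 30 - 60) = 248*(-49) = -12152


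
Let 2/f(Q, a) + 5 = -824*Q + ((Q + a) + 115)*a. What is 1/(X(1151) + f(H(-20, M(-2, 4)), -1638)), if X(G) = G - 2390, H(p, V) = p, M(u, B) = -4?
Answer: -2543909/3151903249 ≈ -0.00080710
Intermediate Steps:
X(G) = -2390 + G
f(Q, a) = 2/(-5 - 824*Q + a*(115 + Q + a)) (f(Q, a) = 2/(-5 + (-824*Q + ((Q + a) + 115)*a)) = 2/(-5 + (-824*Q + (115 + Q + a)*a)) = 2/(-5 + (-824*Q + a*(115 + Q + a))) = 2/(-5 - 824*Q + a*(115 + Q + a)))
1/(X(1151) + f(H(-20, M(-2, 4)), -1638)) = 1/((-2390 + 1151) + 2/(-5 + (-1638)² - 824*(-20) + 115*(-1638) - 20*(-1638))) = 1/(-1239 + 2/(-5 + 2683044 + 16480 - 188370 + 32760)) = 1/(-1239 + 2/2543909) = 1/(-3151903249/2543909) = -2543909/3151903249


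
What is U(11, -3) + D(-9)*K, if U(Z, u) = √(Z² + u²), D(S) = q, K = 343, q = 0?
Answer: √130 ≈ 11.402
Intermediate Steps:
D(S) = 0
U(11, -3) + D(-9)*K = √(11² + (-3)²) + 0*343 = √(121 + 9) + 0 = √130 + 0 = √130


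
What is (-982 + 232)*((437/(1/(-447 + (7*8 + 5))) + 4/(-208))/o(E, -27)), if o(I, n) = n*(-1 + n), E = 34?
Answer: 1096433125/6552 ≈ 1.6734e+5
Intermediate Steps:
(-982 + 232)*((437/(1/(-447 + (7*8 + 5))) + 4/(-208))/o(E, -27)) = (-982 + 232)*((437/(1/(-447 + (7*8 + 5))) + 4/(-208))/((-27*(-1 - 27)))) = -750*(437/(1/(-447 + (56 + 5))) + 4*(-1/208))/((-27*(-28))) = -750*(437/(1/(-447 + 61)) - 1/52)/756 = -750*(437/(1/(-386)) - 1/52)/756 = -750*(437/(-1/386) - 1/52)/756 = -750*(437*(-386) - 1/52)/756 = -750*(-168682 - 1/52)/756 = -(-3289299375)/(26*756) = -750*(-8771465/39312) = 1096433125/6552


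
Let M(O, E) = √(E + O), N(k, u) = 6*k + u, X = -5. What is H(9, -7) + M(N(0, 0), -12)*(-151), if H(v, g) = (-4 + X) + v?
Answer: -302*I*√3 ≈ -523.08*I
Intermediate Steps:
N(k, u) = u + 6*k
H(v, g) = -9 + v (H(v, g) = (-4 - 5) + v = -9 + v)
H(9, -7) + M(N(0, 0), -12)*(-151) = (-9 + 9) + √(-12 + (0 + 6*0))*(-151) = 0 + √(-12 + (0 + 0))*(-151) = 0 + √(-12 + 0)*(-151) = 0 + √(-12)*(-151) = 0 + (2*I*√3)*(-151) = 0 - 302*I*√3 = -302*I*√3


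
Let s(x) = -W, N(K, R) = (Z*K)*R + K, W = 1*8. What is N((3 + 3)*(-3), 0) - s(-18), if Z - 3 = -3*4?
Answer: -10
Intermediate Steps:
Z = -9 (Z = 3 - 3*4 = 3 - 12 = -9)
W = 8
N(K, R) = K - 9*K*R (N(K, R) = (-9*K)*R + K = -9*K*R + K = K - 9*K*R)
s(x) = -8 (s(x) = -1*8 = -8)
N((3 + 3)*(-3), 0) - s(-18) = ((3 + 3)*(-3))*(1 - 9*0) - 1*(-8) = (6*(-3))*(1 + 0) + 8 = -18*1 + 8 = -18 + 8 = -10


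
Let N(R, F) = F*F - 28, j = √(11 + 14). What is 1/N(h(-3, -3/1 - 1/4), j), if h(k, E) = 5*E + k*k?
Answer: -⅓ ≈ -0.33333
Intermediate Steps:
h(k, E) = k² + 5*E (h(k, E) = 5*E + k² = k² + 5*E)
j = 5 (j = √25 = 5)
N(R, F) = -28 + F² (N(R, F) = F² - 28 = -28 + F²)
1/N(h(-3, -3/1 - 1/4), j) = 1/(-28 + 5²) = 1/(-28 + 25) = 1/(-3) = -⅓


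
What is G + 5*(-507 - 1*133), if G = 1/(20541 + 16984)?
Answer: -120079999/37525 ≈ -3200.0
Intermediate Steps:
G = 1/37525 ≈ 2.6649e-5
G + 5*(-507 - 1*133) = 1/37525 + 5*(-507 - 1*133) = 1/37525 + 5*(-507 - 133) = 1/37525 + 5*(-640) = 1/37525 - 3200 = -120079999/37525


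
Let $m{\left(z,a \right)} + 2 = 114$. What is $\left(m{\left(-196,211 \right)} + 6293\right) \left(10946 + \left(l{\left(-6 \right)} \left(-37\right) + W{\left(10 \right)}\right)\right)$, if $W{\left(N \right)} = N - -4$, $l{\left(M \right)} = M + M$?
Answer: $73042620$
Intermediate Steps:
$m{\left(z,a \right)} = 112$ ($m{\left(z,a \right)} = -2 + 114 = 112$)
$l{\left(M \right)} = 2 M$
$W{\left(N \right)} = 4 + N$ ($W{\left(N \right)} = N + 4 = 4 + N$)
$\left(m{\left(-196,211 \right)} + 6293\right) \left(10946 + \left(l{\left(-6 \right)} \left(-37\right) + W{\left(10 \right)}\right)\right) = \left(112 + 6293\right) \left(10946 + \left(2 \left(-6\right) \left(-37\right) + \left(4 + 10\right)\right)\right) = 6405 \left(10946 + \left(\left(-12\right) \left(-37\right) + 14\right)\right) = 6405 \left(10946 + \left(444 + 14\right)\right) = 6405 \left(10946 + 458\right) = 6405 \cdot 11404 = 73042620$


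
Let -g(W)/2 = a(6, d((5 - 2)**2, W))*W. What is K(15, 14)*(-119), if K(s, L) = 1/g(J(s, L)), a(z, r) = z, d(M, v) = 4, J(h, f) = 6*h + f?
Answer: 119/1248 ≈ 0.095353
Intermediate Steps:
J(h, f) = f + 6*h
g(W) = -12*W
K(s, L) = 1/(-72*s - 12*L) (K(s, L) = 1/(-12*(L + 6*s)) = 1/(-72*s - 12*L))
K(15, 14)*(-119) = (1/(12*(-1*14 - 6*15)))*(-119) = (1/(12*(-14 - 90)))*(-119) = ((1/12)/(-104))*(-119) = ((1/12)*(-1/104))*(-119) = -1/1248*(-119) = 119/1248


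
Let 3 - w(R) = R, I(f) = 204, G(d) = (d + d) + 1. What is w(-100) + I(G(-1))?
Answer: 307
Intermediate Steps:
G(d) = 1 + 2*d (G(d) = 2*d + 1 = 1 + 2*d)
w(R) = 3 - R
w(-100) + I(G(-1)) = (3 - 1*(-100)) + 204 = (3 + 100) + 204 = 103 + 204 = 307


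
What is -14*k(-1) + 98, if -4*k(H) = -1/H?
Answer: 203/2 ≈ 101.50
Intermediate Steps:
k(H) = 1/(4*H) (k(H) = -(-1)/(4*H) = 1/(4*H))
-14*k(-1) + 98 = -7/(2*(-1)) + 98 = -7*(-1)/2 + 98 = -14*(-1/4) + 98 = 7/2 + 98 = 203/2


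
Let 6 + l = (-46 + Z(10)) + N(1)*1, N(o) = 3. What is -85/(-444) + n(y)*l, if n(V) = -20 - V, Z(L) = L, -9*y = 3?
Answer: 340633/444 ≈ 767.19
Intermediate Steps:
y = -1/3 (y = -1/9*3 = -1/3 ≈ -0.33333)
l = -39 (l = -6 + ((-46 + 10) + 3*1) = -6 + (-36 + 3) = -6 - 33 = -39)
-85/(-444) + n(y)*l = -85/(-444) + (-20 - 1*(-1/3))*(-39) = -85*(-1/444) + (-20 + 1/3)*(-39) = 85/444 - 59/3*(-39) = 85/444 + 767 = 340633/444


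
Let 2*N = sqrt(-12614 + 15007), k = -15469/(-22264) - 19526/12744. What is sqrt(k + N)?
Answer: sqrt(-241807149222 + 144384333192*sqrt(2393))/537372 ≈ 4.8602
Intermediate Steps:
k = -29698741/35466552 (k = -15469*(-1/22264) - 19526*1/12744 = 15469/22264 - 9763/6372 = -29698741/35466552 ≈ -0.83737)
N = sqrt(2393)/2 (N = sqrt(-12614 + 15007)/2 = sqrt(2393)/2 ≈ 24.459)
sqrt(k + N) = sqrt(-29698741/35466552 + sqrt(2393)/2)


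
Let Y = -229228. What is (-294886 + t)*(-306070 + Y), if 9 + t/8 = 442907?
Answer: -1738807422804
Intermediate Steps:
t = 3543184 (t = -72 + 8*442907 = -72 + 3543256 = 3543184)
(-294886 + t)*(-306070 + Y) = (-294886 + 3543184)*(-306070 - 229228) = 3248298*(-535298) = -1738807422804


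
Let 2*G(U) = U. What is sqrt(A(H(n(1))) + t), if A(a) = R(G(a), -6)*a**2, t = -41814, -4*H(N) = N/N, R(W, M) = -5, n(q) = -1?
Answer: I*sqrt(669029)/4 ≈ 204.49*I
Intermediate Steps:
G(U) = U/2
H(N) = -1/4 (H(N) = -N/(4*N) = -1/4*1 = -1/4)
A(a) = -5*a**2
sqrt(A(H(n(1))) + t) = sqrt(-5*(-1/4)**2 - 41814) = sqrt(-5*1/16 - 41814) = sqrt(-5/16 - 41814) = sqrt(-669029/16) = I*sqrt(669029)/4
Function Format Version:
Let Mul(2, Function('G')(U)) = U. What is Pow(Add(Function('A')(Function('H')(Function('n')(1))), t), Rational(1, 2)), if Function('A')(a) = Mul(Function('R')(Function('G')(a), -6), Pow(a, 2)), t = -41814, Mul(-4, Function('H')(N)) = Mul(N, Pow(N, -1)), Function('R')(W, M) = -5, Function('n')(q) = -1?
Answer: Mul(Rational(1, 4), I, Pow(669029, Rational(1, 2))) ≈ Mul(204.49, I)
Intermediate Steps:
Function('G')(U) = Mul(Rational(1, 2), U)
Function('H')(N) = Rational(-1, 4) (Function('H')(N) = Mul(Rational(-1, 4), Mul(N, Pow(N, -1))) = Mul(Rational(-1, 4), 1) = Rational(-1, 4))
Function('A')(a) = Mul(-5, Pow(a, 2))
Pow(Add(Function('A')(Function('H')(Function('n')(1))), t), Rational(1, 2)) = Pow(Add(Mul(-5, Pow(Rational(-1, 4), 2)), -41814), Rational(1, 2)) = Pow(Add(Mul(-5, Rational(1, 16)), -41814), Rational(1, 2)) = Pow(Add(Rational(-5, 16), -41814), Rational(1, 2)) = Pow(Rational(-669029, 16), Rational(1, 2)) = Mul(Rational(1, 4), I, Pow(669029, Rational(1, 2)))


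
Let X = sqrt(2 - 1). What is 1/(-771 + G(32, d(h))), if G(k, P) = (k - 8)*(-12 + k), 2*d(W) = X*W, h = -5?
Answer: -1/291 ≈ -0.0034364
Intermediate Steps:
X = 1 (X = sqrt(1) = 1)
d(W) = W/2 (d(W) = (1*W)/2 = W/2)
G(k, P) = (-12 + k)*(-8 + k) (G(k, P) = (-8 + k)*(-12 + k) = (-12 + k)*(-8 + k))
1/(-771 + G(32, d(h))) = 1/(-771 + (96 + 32**2 - 20*32)) = 1/(-771 + (96 + 1024 - 640)) = 1/(-771 + 480) = 1/(-291) = -1/291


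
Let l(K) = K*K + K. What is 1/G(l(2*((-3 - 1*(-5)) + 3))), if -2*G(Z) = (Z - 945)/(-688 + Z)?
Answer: -1156/835 ≈ -1.3844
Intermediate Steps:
l(K) = K + K**2 (l(K) = K**2 + K = K + K**2)
G(Z) = -(-945 + Z)/(2*(-688 + Z)) (G(Z) = -(Z - 945)/(2*(-688 + Z)) = -(-945 + Z)/(2*(-688 + Z)))
1/G(l(2*((-3 - 1*(-5)) + 3))) = 1/((945 - 2*((-3 - 1*(-5)) + 3)*(1 + 2*((-3 - 1*(-5)) + 3)))/(2*(-688 + (2*((-3 - 1*(-5)) + 3))*(1 + 2*((-3 - 1*(-5)) + 3))))) = 1/((945 - 2*((-3 + 5) + 3)*(1 + 2*((-3 + 5) + 3)))/(2*(-688 + (2*((-3 + 5) + 3))*(1 + 2*((-3 + 5) + 3))))) = 1/((945 - 2*(2 + 3)*(1 + 2*(2 + 3)))/(2*(-688 + (2*(2 + 3))*(1 + 2*(2 + 3))))) = 1/((945 - 2*5*(1 + 2*5))/(2*(-688 + (2*5)*(1 + 2*5)))) = 1/((945 - 10*(1 + 10))/(2*(-688 + 10*(1 + 10)))) = 1/((945 - 10*11)/(2*(-688 + 10*11))) = 1/((945 - 1*110)/(2*(-688 + 110))) = 1/((1/2)*(945 - 110)/(-578)) = 1/((1/2)*(-1/578)*835) = 1/(-835/1156) = -1156/835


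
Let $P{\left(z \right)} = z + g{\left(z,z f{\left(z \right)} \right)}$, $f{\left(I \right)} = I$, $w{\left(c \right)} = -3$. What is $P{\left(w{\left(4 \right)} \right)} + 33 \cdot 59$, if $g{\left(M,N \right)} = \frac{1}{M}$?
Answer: $\frac{5831}{3} \approx 1943.7$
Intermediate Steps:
$P{\left(z \right)} = z + \frac{1}{z}$
$P{\left(w{\left(4 \right)} \right)} + 33 \cdot 59 = \left(-3 + \frac{1}{-3}\right) + 33 \cdot 59 = \left(-3 - \frac{1}{3}\right) + 1947 = - \frac{10}{3} + 1947 = \frac{5831}{3}$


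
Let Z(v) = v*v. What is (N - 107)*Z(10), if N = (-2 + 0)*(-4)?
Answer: -9900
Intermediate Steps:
Z(v) = v²
N = 8 (N = -2*(-4) = 8)
(N - 107)*Z(10) = (8 - 107)*10² = -99*100 = -9900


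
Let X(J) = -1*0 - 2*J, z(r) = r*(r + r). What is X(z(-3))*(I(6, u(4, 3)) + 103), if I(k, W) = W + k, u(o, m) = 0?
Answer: -3924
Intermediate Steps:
z(r) = 2*r² (z(r) = r*(2*r) = 2*r²)
X(J) = -2*J (X(J) = 0 - 2*J = -2*J)
X(z(-3))*(I(6, u(4, 3)) + 103) = (-4*(-3)²)*((0 + 6) + 103) = (-4*9)*(6 + 103) = -2*18*109 = -36*109 = -3924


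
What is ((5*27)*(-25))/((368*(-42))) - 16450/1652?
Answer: -2960425/303968 ≈ -9.7393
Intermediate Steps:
((5*27)*(-25))/((368*(-42))) - 16450/1652 = (135*(-25))/(-15456) - 16450*1/1652 = -3375*(-1/15456) - 1175/118 = 1125/5152 - 1175/118 = -2960425/303968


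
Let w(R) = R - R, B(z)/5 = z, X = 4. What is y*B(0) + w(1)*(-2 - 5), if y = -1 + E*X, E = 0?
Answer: 0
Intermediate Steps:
B(z) = 5*z
w(R) = 0
y = -1 (y = -1 + 0*4 = -1 + 0 = -1)
y*B(0) + w(1)*(-2 - 5) = -5*0 + 0*(-2 - 5) = -1*0 + 0*(-7) = 0 + 0 = 0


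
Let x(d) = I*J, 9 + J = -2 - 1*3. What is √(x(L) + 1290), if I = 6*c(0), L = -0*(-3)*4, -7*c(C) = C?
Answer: √1290 ≈ 35.917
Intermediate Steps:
c(C) = -C/7
L = 0 (L = -1*0*4 = 0*4 = 0)
I = 0 (I = 6*(-⅐*0) = 6*0 = 0)
J = -14 (J = -9 + (-2 - 1*3) = -9 + (-2 - 3) = -9 - 5 = -14)
x(d) = 0 (x(d) = 0*(-14) = 0)
√(x(L) + 1290) = √(0 + 1290) = √1290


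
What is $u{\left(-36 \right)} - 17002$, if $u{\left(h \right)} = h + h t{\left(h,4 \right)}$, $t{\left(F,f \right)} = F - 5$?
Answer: $-15562$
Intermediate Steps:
$t{\left(F,f \right)} = -5 + F$
$u{\left(h \right)} = h + h \left(-5 + h\right)$
$u{\left(-36 \right)} - 17002 = - 36 \left(-4 - 36\right) - 17002 = \left(-36\right) \left(-40\right) - 17002 = 1440 - 17002 = -15562$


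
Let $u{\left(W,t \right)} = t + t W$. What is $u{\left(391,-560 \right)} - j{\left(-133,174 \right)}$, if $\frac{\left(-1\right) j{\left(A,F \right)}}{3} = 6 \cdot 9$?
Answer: $-219358$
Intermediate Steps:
$j{\left(A,F \right)} = -162$ ($j{\left(A,F \right)} = - 3 \cdot 6 \cdot 9 = \left(-3\right) 54 = -162$)
$u{\left(W,t \right)} = t + W t$
$u{\left(391,-560 \right)} - j{\left(-133,174 \right)} = - 560 \left(1 + 391\right) - -162 = \left(-560\right) 392 + 162 = -219520 + 162 = -219358$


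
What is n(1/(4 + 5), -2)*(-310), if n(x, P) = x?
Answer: -310/9 ≈ -34.444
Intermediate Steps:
n(1/(4 + 5), -2)*(-310) = -310/(4 + 5) = -310/9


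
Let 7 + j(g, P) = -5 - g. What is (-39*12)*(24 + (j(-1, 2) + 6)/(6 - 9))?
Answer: -12012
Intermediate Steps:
j(g, P) = -12 - g (j(g, P) = -7 + (-5 - g) = -12 - g)
(-39*12)*(24 + (j(-1, 2) + 6)/(6 - 9)) = (-39*12)*(24 + ((-12 - 1*(-1)) + 6)/(6 - 9)) = -468*(24 + ((-12 + 1) + 6)/(-3)) = -468*(24 + (-11 + 6)*(-1/3)) = -468*(24 - 5*(-1/3)) = -468*(24 + 5/3) = -468*77/3 = -12012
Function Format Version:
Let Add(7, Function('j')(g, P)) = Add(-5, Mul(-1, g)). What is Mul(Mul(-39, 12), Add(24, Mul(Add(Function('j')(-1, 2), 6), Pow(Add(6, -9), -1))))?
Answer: -12012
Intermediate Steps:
Function('j')(g, P) = Add(-12, Mul(-1, g)) (Function('j')(g, P) = Add(-7, Add(-5, Mul(-1, g))) = Add(-12, Mul(-1, g)))
Mul(Mul(-39, 12), Add(24, Mul(Add(Function('j')(-1, 2), 6), Pow(Add(6, -9), -1)))) = Mul(Mul(-39, 12), Add(24, Mul(Add(Add(-12, Mul(-1, -1)), 6), Pow(Add(6, -9), -1)))) = Mul(-468, Add(24, Mul(Add(Add(-12, 1), 6), Pow(-3, -1)))) = Mul(-468, Add(24, Mul(Add(-11, 6), Rational(-1, 3)))) = Mul(-468, Add(24, Mul(-5, Rational(-1, 3)))) = Mul(-468, Add(24, Rational(5, 3))) = Mul(-468, Rational(77, 3)) = -12012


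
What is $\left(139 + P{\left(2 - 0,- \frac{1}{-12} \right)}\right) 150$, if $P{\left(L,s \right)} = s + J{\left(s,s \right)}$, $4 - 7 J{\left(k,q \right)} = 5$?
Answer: $\frac{291775}{14} \approx 20841.0$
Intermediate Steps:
$J{\left(k,q \right)} = - \frac{1}{7}$ ($J{\left(k,q \right)} = \frac{4}{7} - \frac{5}{7} = - \frac{1}{7}$)
$P{\left(L,s \right)} = - \frac{1}{7} + s$ ($P{\left(L,s \right)} = s - \frac{1}{7} = - \frac{1}{7} + s$)
$\left(139 + P{\left(2 - 0,- \frac{1}{-12} \right)}\right) 150 = \left(139 - \frac{5}{84}\right) 150 = \frac{11671}{84} \cdot 150 = \frac{291775}{14}$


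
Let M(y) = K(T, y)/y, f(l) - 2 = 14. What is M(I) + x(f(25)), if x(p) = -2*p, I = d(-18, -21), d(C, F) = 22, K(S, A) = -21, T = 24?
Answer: -725/22 ≈ -32.955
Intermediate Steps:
f(l) = 16 (f(l) = 2 + 14 = 16)
I = 22
M(y) = -21/y
M(I) + x(f(25)) = -21/22 - 2*16 = -21*1/22 - 32 = -21/22 - 32 = -725/22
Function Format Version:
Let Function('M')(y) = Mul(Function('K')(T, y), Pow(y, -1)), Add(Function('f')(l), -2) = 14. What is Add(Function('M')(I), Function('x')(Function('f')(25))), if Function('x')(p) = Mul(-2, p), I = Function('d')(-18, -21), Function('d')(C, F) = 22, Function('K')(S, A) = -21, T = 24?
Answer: Rational(-725, 22) ≈ -32.955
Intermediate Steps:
Function('f')(l) = 16 (Function('f')(l) = Add(2, 14) = 16)
I = 22
Function('M')(y) = Mul(-21, Pow(y, -1))
Add(Function('M')(I), Function('x')(Function('f')(25))) = Add(Mul(-21, Pow(22, -1)), Mul(-2, 16)) = Add(Mul(-21, Rational(1, 22)), -32) = Add(Rational(-21, 22), -32) = Rational(-725, 22)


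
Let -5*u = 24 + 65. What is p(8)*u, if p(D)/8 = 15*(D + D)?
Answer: -34176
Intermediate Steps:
p(D) = 240*D (p(D) = 8*(15*(D + D)) = 8*(15*(2*D)) = 8*(30*D) = 240*D)
u = -89/5 (u = -(24 + 65)/5 = -⅕*89 = -89/5 ≈ -17.800)
p(8)*u = (240*8)*(-89/5) = 1920*(-89/5) = -34176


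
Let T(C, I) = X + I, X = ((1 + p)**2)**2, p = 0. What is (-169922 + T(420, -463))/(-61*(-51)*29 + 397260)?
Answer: -170384/487479 ≈ -0.34952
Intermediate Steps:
X = 1 (X = ((1 + 0)**2)**2 = (1**2)**2 = 1**2 = 1)
T(C, I) = 1 + I
(-169922 + T(420, -463))/(-61*(-51)*29 + 397260) = (-169922 + (1 - 463))/(-61*(-51)*29 + 397260) = (-169922 - 462)/(3111*29 + 397260) = -170384/(90219 + 397260) = -170384/487479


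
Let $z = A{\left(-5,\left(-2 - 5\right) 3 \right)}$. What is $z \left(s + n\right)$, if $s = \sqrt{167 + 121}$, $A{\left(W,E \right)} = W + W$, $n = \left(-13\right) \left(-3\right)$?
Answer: $-390 - 120 \sqrt{2} \approx -559.71$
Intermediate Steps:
$n = 39$
$A{\left(W,E \right)} = 2 W$
$s = 12 \sqrt{2}$ ($s = \sqrt{288} = 12 \sqrt{2} \approx 16.971$)
$z = -10$ ($z = 2 \left(-5\right) = -10$)
$z \left(s + n\right) = - 10 \left(12 \sqrt{2} + 39\right) = - 10 \left(39 + 12 \sqrt{2}\right) = -390 - 120 \sqrt{2}$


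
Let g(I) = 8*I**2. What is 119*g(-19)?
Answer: 343672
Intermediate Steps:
119*g(-19) = 119*(8*(-19)**2) = 119*(8*361) = 119*2888 = 343672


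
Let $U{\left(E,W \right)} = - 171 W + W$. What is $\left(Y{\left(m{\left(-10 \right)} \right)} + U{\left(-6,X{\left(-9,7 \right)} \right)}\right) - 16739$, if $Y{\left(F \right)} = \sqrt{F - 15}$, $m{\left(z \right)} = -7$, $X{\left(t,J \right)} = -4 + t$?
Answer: $-14529 + i \sqrt{22} \approx -14529.0 + 4.6904 i$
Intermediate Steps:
$U{\left(E,W \right)} = - 170 W$
$Y{\left(F \right)} = \sqrt{-15 + F}$
$\left(Y{\left(m{\left(-10 \right)} \right)} + U{\left(-6,X{\left(-9,7 \right)} \right)}\right) - 16739 = \left(\sqrt{-15 - 7} - 170 \left(-4 - 9\right)\right) - 16739 = \left(\sqrt{-22} - -2210\right) - 16739 = \left(i \sqrt{22} + 2210\right) - 16739 = \left(2210 + i \sqrt{22}\right) - 16739 = -14529 + i \sqrt{22}$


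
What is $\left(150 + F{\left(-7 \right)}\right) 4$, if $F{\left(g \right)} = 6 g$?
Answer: $432$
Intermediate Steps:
$\left(150 + F{\left(-7 \right)}\right) 4 = \left(150 + 6 \left(-7\right)\right) 4 = \left(150 - 42\right) 4 = 108 \cdot 4 = 432$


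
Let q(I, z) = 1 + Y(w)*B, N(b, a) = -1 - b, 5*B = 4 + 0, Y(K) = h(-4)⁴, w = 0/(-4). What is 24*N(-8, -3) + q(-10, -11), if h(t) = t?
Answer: 1869/5 ≈ 373.80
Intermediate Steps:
w = 0 (w = 0*(-¼) = 0)
Y(K) = 256 (Y(K) = (-4)⁴ = 256)
B = ⅘ (B = (4 + 0)/5 = (⅕)*4 = ⅘ ≈ 0.80000)
q(I, z) = 1029/5 (q(I, z) = 1 + 256*(⅘) = 1 + 1024/5 = 1029/5)
24*N(-8, -3) + q(-10, -11) = 24*(-1 - 1*(-8)) + 1029/5 = 24*(-1 + 8) + 1029/5 = 24*7 + 1029/5 = 168 + 1029/5 = 1869/5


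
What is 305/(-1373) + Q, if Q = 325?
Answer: 445920/1373 ≈ 324.78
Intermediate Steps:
305/(-1373) + Q = 305/(-1373) + 325 = 305*(-1/1373) + 325 = -305/1373 + 325 = 445920/1373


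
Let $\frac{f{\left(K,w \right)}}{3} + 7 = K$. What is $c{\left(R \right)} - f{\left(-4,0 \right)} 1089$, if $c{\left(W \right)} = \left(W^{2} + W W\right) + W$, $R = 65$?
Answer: $44452$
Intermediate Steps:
$f{\left(K,w \right)} = -21 + 3 K$
$c{\left(W \right)} = W + 2 W^{2}$ ($c{\left(W \right)} = \left(W^{2} + W^{2}\right) + W = 2 W^{2} + W = W + 2 W^{2}$)
$c{\left(R \right)} - f{\left(-4,0 \right)} 1089 = 65 \left(1 + 2 \cdot 65\right) - \left(-21 + 3 \left(-4\right)\right) 1089 = 65 \left(1 + 130\right) - \left(-21 - 12\right) 1089 = 65 \cdot 131 - \left(-33\right) 1089 = 8515 - -35937 = 8515 + 35937 = 44452$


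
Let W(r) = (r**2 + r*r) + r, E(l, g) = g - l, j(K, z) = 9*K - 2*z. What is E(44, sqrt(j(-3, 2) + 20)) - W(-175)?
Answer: -61119 + I*sqrt(11) ≈ -61119.0 + 3.3166*I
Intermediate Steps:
j(K, z) = -2*z + 9*K
W(r) = r + 2*r**2 (W(r) = (r**2 + r**2) + r = 2*r**2 + r = r + 2*r**2)
E(44, sqrt(j(-3, 2) + 20)) - W(-175) = (sqrt((-2*2 + 9*(-3)) + 20) - 1*44) - (-175)*(1 + 2*(-175)) = (sqrt((-4 - 27) + 20) - 44) - (-175)*(1 - 350) = (sqrt(-31 + 20) - 44) - (-175)*(-349) = (sqrt(-11) - 44) - 1*61075 = (I*sqrt(11) - 44) - 61075 = (-44 + I*sqrt(11)) - 61075 = -61119 + I*sqrt(11)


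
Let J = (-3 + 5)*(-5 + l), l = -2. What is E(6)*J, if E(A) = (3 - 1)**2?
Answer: -56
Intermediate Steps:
E(A) = 4 (E(A) = 2**2 = 4)
J = -14 (J = (-3 + 5)*(-5 - 2) = 2*(-7) = -14)
E(6)*J = 4*(-14) = -56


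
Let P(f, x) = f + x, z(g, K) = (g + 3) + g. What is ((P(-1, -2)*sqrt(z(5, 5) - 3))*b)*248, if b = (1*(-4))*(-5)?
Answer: -14880*sqrt(10) ≈ -47055.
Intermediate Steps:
z(g, K) = 3 + 2*g (z(g, K) = (3 + g) + g = 3 + 2*g)
b = 20 (b = -4*(-5) = 20)
((P(-1, -2)*sqrt(z(5, 5) - 3))*b)*248 = (((-1 - 2)*sqrt((3 + 2*5) - 3))*20)*248 = (-3*sqrt((3 + 10) - 3)*20)*248 = (-3*sqrt(13 - 3)*20)*248 = (-3*sqrt(10)*20)*248 = -60*sqrt(10)*248 = -14880*sqrt(10)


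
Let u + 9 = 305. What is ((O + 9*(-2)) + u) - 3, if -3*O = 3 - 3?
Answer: 275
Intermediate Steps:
u = 296 (u = -9 + 305 = 296)
O = 0 (O = -(3 - 3)/3 = -⅓*0 = 0)
((O + 9*(-2)) + u) - 3 = ((0 + 9*(-2)) + 296) - 3 = ((0 - 18) + 296) - 3 = (-18 + 296) - 3 = 278 - 3 = 275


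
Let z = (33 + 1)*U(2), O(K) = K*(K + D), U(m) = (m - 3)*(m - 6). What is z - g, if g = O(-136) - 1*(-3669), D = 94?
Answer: -9245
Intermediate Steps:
U(m) = (-6 + m)*(-3 + m) (U(m) = (-3 + m)*(-6 + m) = (-6 + m)*(-3 + m))
O(K) = K*(94 + K) (O(K) = K*(K + 94) = K*(94 + K))
g = 9381 (g = -136*(94 - 136) - 1*(-3669) = -136*(-42) + 3669 = 5712 + 3669 = 9381)
z = 136 (z = (33 + 1)*(18 + 2² - 9*2) = 34*(18 + 4 - 18) = 34*4 = 136)
z - g = 136 - 1*9381 = 136 - 9381 = -9245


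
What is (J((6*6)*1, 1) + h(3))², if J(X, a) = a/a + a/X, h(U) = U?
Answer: 21025/1296 ≈ 16.223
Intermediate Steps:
J(X, a) = 1 + a/X
(J((6*6)*1, 1) + h(3))² = (((6*6)*1 + 1)/(((6*6)*1)) + 3)² = ((36*1 + 1)/((36*1)) + 3)² = ((36 + 1)/36 + 3)² = ((1/36)*37 + 3)² = (37/36 + 3)² = (145/36)² = 21025/1296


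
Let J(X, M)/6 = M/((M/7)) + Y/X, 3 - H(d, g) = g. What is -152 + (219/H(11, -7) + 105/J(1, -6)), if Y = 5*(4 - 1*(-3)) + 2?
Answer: -57069/440 ≈ -129.70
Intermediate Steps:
H(d, g) = 3 - g
Y = 37 (Y = 5*(4 + 3) + 2 = 5*7 + 2 = 35 + 2 = 37)
J(X, M) = 42 + 222/X (J(X, M) = 6*(M/((M/7)) + 37/X) = 6*(M*(7/M) + 37/X) = 6*(7 + 37/X) = 42 + 222/X)
-152 + (219/H(11, -7) + 105/J(1, -6)) = -152 + (219/(3 - 1*(-7)) + 105/(42 + 222/1)) = -152 + (219/(3 + 7) + 105/(42 + 222*1)) = -152 + (219/10 + 105/(42 + 222)) = -152 + (219*(⅒) + 105/264) = -152 + (219/10 + 105*(1/264)) = -152 + (219/10 + 35/88) = -152 + 9811/440 = -57069/440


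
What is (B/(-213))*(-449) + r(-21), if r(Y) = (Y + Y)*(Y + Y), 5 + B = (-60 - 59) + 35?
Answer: 335771/213 ≈ 1576.4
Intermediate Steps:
B = -89 (B = -5 + ((-60 - 59) + 35) = -5 + (-119 + 35) = -5 - 84 = -89)
r(Y) = 4*Y² (r(Y) = (2*Y)*(2*Y) = 4*Y²)
(B/(-213))*(-449) + r(-21) = -89/(-213)*(-449) + 4*(-21)² = -89*(-1/213)*(-449) + 4*441 = (89/213)*(-449) + 1764 = -39961/213 + 1764 = 335771/213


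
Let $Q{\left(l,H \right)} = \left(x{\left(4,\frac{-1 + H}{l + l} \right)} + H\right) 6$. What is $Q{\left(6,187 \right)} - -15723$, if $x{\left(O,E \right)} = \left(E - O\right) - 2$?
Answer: $16902$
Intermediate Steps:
$x{\left(O,E \right)} = -2 + E - O$ ($x{\left(O,E \right)} = \left(E - O\right) - 2 = -2 + E - O$)
$Q{\left(l,H \right)} = -36 + 6 H + \frac{3 \left(-1 + H\right)}{l}$ ($Q{\left(l,H \right)} = \left(\left(-2 + \frac{-1 + H}{l + l} - 4\right) + H\right) 6 = \left(\left(-2 + \frac{-1 + H}{2 l} - 4\right) + H\right) 6 = \left(\left(-6 + \frac{-1 + H}{2 l}\right) + H\right) 6 = \left(-6 + H + \frac{-1 + H}{2 l}\right) 6 = -36 + 6 H + \frac{3 \left(-1 + H\right)}{l}$)
$Q{\left(6,187 \right)} - -15723 = \frac{3 \left(-1 + 187 + 2 \cdot 6 \left(-6 + 187\right)\right)}{6} - -15723 = 3 \cdot \frac{1}{6} \left(-1 + 187 + 2 \cdot 6 \cdot 181\right) + 15723 = 3 \cdot \frac{1}{6} \left(-1 + 187 + 2172\right) + 15723 = 3 \cdot \frac{1}{6} \cdot 2358 + 15723 = 1179 + 15723 = 16902$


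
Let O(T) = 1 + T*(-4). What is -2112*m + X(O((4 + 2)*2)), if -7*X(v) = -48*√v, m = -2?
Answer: 4224 + 48*I*√47/7 ≈ 4224.0 + 47.01*I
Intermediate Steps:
O(T) = 1 - 4*T
X(v) = 48*√v/7 (X(v) = -(-48)*√v/7 = 48*√v/7)
-2112*m + X(O((4 + 2)*2)) = -2112*(-2) + 48*√(1 - 4*(4 + 2)*2)/7 = 4224 + 48*√(1 - 24*2)/7 = 4224 + 48*√(1 - 4*12)/7 = 4224 + 48*√(1 - 48)/7 = 4224 + 48*√(-47)/7 = 4224 + 48*(I*√47)/7 = 4224 + 48*I*√47/7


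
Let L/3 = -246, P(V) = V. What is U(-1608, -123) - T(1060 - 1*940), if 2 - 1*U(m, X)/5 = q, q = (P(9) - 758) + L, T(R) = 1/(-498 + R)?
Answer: 2814211/378 ≈ 7445.0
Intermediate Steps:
L = -738 (L = 3*(-246) = -738)
q = -1487 (q = (9 - 758) - 738 = -749 - 738 = -1487)
U(m, X) = 7445 (U(m, X) = 10 - 5*(-1487) = 10 + 7435 = 7445)
U(-1608, -123) - T(1060 - 1*940) = 7445 - 1/(-498 + (1060 - 1*940)) = 7445 - 1/(-498 + (1060 - 940)) = 7445 - 1/(-498 + 120) = 7445 - 1/(-378) = 7445 - 1*(-1/378) = 7445 + 1/378 = 2814211/378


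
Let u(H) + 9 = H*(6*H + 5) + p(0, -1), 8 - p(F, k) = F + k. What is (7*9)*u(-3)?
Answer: 2457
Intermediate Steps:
p(F, k) = 8 - F - k (p(F, k) = 8 - (F + k) = 8 + (-F - k) = 8 - F - k)
u(H) = H*(5 + 6*H) (u(H) = -9 + (H*(6*H + 5) + (8 - 1*0 - 1*(-1))) = -9 + (H*(5 + 6*H) + (8 + 0 + 1)) = -9 + (H*(5 + 6*H) + 9) = -9 + (9 + H*(5 + 6*H)) = H*(5 + 6*H))
(7*9)*u(-3) = (7*9)*(-3*(5 + 6*(-3))) = 63*(-3*(5 - 18)) = 63*(-3*(-13)) = 63*39 = 2457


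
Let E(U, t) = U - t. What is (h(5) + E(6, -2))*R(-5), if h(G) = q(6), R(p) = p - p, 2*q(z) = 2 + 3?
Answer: 0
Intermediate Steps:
q(z) = 5/2 (q(z) = (2 + 3)/2 = (1/2)*5 = 5/2)
R(p) = 0
h(G) = 5/2
(h(5) + E(6, -2))*R(-5) = (5/2 + (6 - 1*(-2)))*0 = (5/2 + (6 + 2))*0 = (5/2 + 8)*0 = (21/2)*0 = 0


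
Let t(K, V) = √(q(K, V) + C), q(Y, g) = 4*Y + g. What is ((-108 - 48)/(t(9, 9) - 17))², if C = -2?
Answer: 24336/(17 - √43)² ≈ 223.17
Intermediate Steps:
q(Y, g) = g + 4*Y
t(K, V) = √(-2 + V + 4*K) (t(K, V) = √((V + 4*K) - 2) = √(-2 + V + 4*K))
((-108 - 48)/(t(9, 9) - 17))² = ((-108 - 48)/(√(-2 + 9 + 4*9) - 17))² = (-156/(√(-2 + 9 + 36) - 17))² = (-156/(√43 - 17))² = (-156/(-17 + √43))² = 24336/(-17 + √43)²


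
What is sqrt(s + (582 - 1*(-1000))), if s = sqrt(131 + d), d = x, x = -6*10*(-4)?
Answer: sqrt(1582 + sqrt(371)) ≈ 40.016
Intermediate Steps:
x = 240 (x = -60*(-4) = 240)
d = 240
s = sqrt(371) (s = sqrt(131 + 240) = sqrt(371) ≈ 19.261)
sqrt(s + (582 - 1*(-1000))) = sqrt(sqrt(371) + (582 - 1*(-1000))) = sqrt(sqrt(371) + (582 + 1000)) = sqrt(sqrt(371) + 1582) = sqrt(1582 + sqrt(371))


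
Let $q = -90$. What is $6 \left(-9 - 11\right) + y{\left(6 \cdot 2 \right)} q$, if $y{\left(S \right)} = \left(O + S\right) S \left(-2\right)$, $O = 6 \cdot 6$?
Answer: $103560$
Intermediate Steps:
$O = 36$
$y{\left(S \right)} = - 2 S \left(36 + S\right)$ ($y{\left(S \right)} = \left(36 + S\right) S \left(-2\right) = S \left(36 + S\right) \left(-2\right) = - 2 S \left(36 + S\right)$)
$6 \left(-9 - 11\right) + y{\left(6 \cdot 2 \right)} q = 6 \left(-9 - 11\right) + - 2 \cdot 6 \cdot 2 \left(36 + 6 \cdot 2\right) \left(-90\right) = 6 \left(-20\right) + \left(-2\right) 12 \left(36 + 12\right) \left(-90\right) = -120 + \left(-2\right) 12 \cdot 48 \left(-90\right) = -120 - -103680 = -120 + 103680 = 103560$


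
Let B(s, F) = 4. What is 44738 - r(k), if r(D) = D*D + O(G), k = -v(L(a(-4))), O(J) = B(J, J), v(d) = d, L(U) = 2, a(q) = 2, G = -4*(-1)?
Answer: 44730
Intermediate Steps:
G = 4
O(J) = 4
k = -2 (k = -1*2 = -2)
r(D) = 4 + D² (r(D) = D*D + 4 = D² + 4 = 4 + D²)
44738 - r(k) = 44738 - (4 + (-2)²) = 44738 - (4 + 4) = 44738 - 1*8 = 44738 - 8 = 44730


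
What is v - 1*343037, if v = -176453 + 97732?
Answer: -421758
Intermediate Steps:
v = -78721
v - 1*343037 = -78721 - 1*343037 = -78721 - 343037 = -421758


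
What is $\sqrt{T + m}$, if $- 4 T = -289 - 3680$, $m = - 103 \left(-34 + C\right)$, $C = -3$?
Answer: $\frac{\sqrt{19213}}{2} \approx 69.305$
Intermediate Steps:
$m = 3811$ ($m = - 103 \left(-34 - 3\right) = \left(-103\right) \left(-37\right) = 3811$)
$T = \frac{3969}{4}$ ($T = - \frac{-289 - 3680}{4} = \left(- \frac{1}{4}\right) \left(-3969\right) = \frac{3969}{4} \approx 992.25$)
$\sqrt{T + m} = \sqrt{\frac{3969}{4} + 3811} = \sqrt{\frac{19213}{4}} = \frac{\sqrt{19213}}{2}$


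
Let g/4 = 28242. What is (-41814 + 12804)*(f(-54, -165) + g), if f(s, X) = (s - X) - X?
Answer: -3285208440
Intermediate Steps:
g = 112968 (g = 4*28242 = 112968)
f(s, X) = s - 2*X
(-41814 + 12804)*(f(-54, -165) + g) = (-41814 + 12804)*((-54 - 2*(-165)) + 112968) = -29010*((-54 + 330) + 112968) = -29010*(276 + 112968) = -29010*113244 = -3285208440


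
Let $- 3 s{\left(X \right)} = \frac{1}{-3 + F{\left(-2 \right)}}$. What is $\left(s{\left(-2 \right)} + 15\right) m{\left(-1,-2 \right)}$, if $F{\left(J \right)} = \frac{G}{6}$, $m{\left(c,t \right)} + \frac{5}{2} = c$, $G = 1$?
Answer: $- \frac{1799}{34} \approx -52.912$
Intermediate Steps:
$m{\left(c,t \right)} = - \frac{5}{2} + c$
$F{\left(J \right)} = \frac{1}{6}$ ($F{\left(J \right)} = 1 \cdot \frac{1}{6} = \frac{1}{6}$)
$s{\left(X \right)} = \frac{2}{17}$ ($s{\left(X \right)} = - \frac{1}{3 \left(-3 + \frac{1}{6}\right)} = - \frac{1}{3 \left(- \frac{17}{6}\right)} = \left(- \frac{1}{3}\right) \left(- \frac{6}{17}\right) = \frac{2}{17}$)
$\left(s{\left(-2 \right)} + 15\right) m{\left(-1,-2 \right)} = \left(\frac{2}{17} + 15\right) \left(- \frac{5}{2} - 1\right) = \frac{257}{17} \left(- \frac{7}{2}\right) = - \frac{1799}{34}$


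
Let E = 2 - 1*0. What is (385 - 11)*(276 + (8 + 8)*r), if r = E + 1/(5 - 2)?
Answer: 351560/3 ≈ 1.1719e+5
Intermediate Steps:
E = 2 (E = 2 + 0 = 2)
r = 7/3 (r = 2 + 1/(5 - 2) = 2 + 1/3 = 7/3 ≈ 2.3333)
(385 - 11)*(276 + (8 + 8)*r) = (385 - 11)*(276 + (8 + 8)*(7/3)) = 374*(276 + 16*(7/3)) = 374*(276 + 112/3) = 374*(940/3) = 351560/3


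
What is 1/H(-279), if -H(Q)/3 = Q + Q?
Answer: 1/1674 ≈ 0.00059737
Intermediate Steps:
H(Q) = -6*Q (H(Q) = -3*(Q + Q) = -6*Q)
1/H(-279) = 1/(-6*(-279)) = 1/1674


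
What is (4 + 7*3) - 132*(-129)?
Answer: 17053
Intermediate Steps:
(4 + 7*3) - 132*(-129) = (4 + 21) + 17028 = 25 + 17028 = 17053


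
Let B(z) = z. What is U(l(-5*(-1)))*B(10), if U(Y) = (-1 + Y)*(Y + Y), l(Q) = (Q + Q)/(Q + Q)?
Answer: 0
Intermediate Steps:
l(Q) = 1 (l(Q) = (2*Q)/((2*Q)) = (2*Q)*(1/(2*Q)) = 1)
U(Y) = 2*Y*(-1 + Y) (U(Y) = (-1 + Y)*(2*Y) = 2*Y*(-1 + Y))
U(l(-5*(-1)))*B(10) = (2*1*(-1 + 1))*10 = (2*1*0)*10 = 0*10 = 0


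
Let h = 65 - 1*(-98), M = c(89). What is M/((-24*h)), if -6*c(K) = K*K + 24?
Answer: 7945/23472 ≈ 0.33849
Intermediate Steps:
c(K) = -4 - K**2/6 (c(K) = -(K*K + 24)/6 = -(K**2 + 24)/6 = -(24 + K**2)/6 = -4 - K**2/6)
M = -7945/6 (M = -4 - 1/6*89**2 = -4 - 1/6*7921 = -4 - 7921/6 = -7945/6 ≈ -1324.2)
h = 163 (h = 65 + 98 = 163)
M/((-24*h)) = -7945/(6*((-24*163))) = -7945/6/(-3912) = -7945/6*(-1/3912) = 7945/23472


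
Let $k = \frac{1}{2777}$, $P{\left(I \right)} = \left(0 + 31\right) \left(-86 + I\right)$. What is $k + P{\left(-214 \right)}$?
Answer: $- \frac{25826099}{2777} \approx -9300.0$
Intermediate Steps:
$P{\left(I \right)} = -2666 + 31 I$ ($P{\left(I \right)} = 31 \left(-86 + I\right) = -2666 + 31 I$)
$k = \frac{1}{2777} \approx 0.0003601$
$k + P{\left(-214 \right)} = \frac{1}{2777} + \left(-2666 + 31 \left(-214\right)\right) = \frac{1}{2777} - 9300 = - \frac{25826099}{2777}$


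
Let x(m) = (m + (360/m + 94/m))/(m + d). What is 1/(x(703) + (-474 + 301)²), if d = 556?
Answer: 885077/26489964196 ≈ 3.3412e-5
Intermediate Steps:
x(m) = (m + 454/m)/(556 + m) (x(m) = (m + (360/m + 94/m))/(m + 556) = (m + 454/m)/(556 + m))
1/(x(703) + (-474 + 301)²) = 1/((454 + 703²)/(703*(556 + 703)) + (-474 + 301)²) = 1/((1/703)*(454 + 494209)/1259 + (-173)²) = 1/((1/703)*(1/1259)*494663 + 29929) = 1/(494663/885077 + 29929) = 1/(26489964196/885077) = 885077/26489964196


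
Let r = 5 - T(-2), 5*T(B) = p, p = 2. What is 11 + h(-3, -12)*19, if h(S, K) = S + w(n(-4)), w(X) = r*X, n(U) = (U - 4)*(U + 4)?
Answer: -46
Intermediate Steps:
T(B) = 2/5 (T(B) = (1/5)*2 = 2/5)
r = 23/5 (r = 5 - 1*2/5 = 5 - 2/5 = 23/5 ≈ 4.6000)
n(U) = (-4 + U)*(4 + U)
w(X) = 23*X/5
h(S, K) = S (h(S, K) = S + 23*(-16 + (-4)**2)/5 = S + 23*(-16 + 16)/5 = S + (23/5)*0 = S + 0 = S)
11 + h(-3, -12)*19 = 11 - 3*19 = 11 - 57 = -46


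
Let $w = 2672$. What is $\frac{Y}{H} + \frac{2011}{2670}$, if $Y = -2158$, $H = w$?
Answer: $- \frac{97117}{1783560} \approx -0.054451$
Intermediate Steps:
$H = 2672$
$\frac{Y}{H} + \frac{2011}{2670} = - \frac{2158}{2672} + \frac{2011}{2670} = \left(-2158\right) \frac{1}{2672} + 2011 \cdot \frac{1}{2670} = - \frac{1079}{1336} + \frac{2011}{2670} = - \frac{97117}{1783560}$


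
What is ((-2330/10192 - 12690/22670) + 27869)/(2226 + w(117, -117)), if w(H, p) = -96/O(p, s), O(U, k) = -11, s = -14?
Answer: 1180487708873/94662266608 ≈ 12.471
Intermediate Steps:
w(H, p) = 96/11 (w(H, p) = -96/(-11) = -96*(-1/11) = 96/11)
((-2330/10192 - 12690/22670) + 27869)/(2226 + w(117, -117)) = ((-2330/10192 - 12690/22670) + 27869)/(2226 + 96/11) = ((-2330*1/10192 - 12690*1/22670) + 27869)/(24582/11) = ((-1165/5096 - 1269/2267) + 27869)*(11/24582) = (-9107879/11552632 + 27869)*(11/24582) = (321951193329/11552632)*(11/24582) = 1180487708873/94662266608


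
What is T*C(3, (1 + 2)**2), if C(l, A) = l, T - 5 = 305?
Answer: 930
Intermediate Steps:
T = 310 (T = 5 + 305 = 310)
T*C(3, (1 + 2)**2) = 310*3 = 930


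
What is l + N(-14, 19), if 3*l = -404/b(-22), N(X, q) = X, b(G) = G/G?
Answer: -446/3 ≈ -148.67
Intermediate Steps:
b(G) = 1
l = -404/3 (l = (-404/1)/3 = (-404*1)/3 = (1/3)*(-404) = -404/3 ≈ -134.67)
l + N(-14, 19) = -404/3 - 14 = -446/3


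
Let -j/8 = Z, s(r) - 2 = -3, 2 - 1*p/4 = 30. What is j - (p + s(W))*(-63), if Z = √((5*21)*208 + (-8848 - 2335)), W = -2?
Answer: -7119 - 8*√10657 ≈ -7944.9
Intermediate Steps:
p = -112 (p = 8 - 4*30 = 8 - 120 = -112)
s(r) = -1 (s(r) = 2 - 3 = -1)
Z = √10657 (Z = √(105*208 - 11183) = √(21840 - 11183) = √10657 ≈ 103.23)
j = -8*√10657 ≈ -825.86
j - (p + s(W))*(-63) = -8*√10657 - (-112 - 1)*(-63) = -8*√10657 - (-113)*(-63) = -8*√10657 - 1*7119 = -8*√10657 - 7119 = -7119 - 8*√10657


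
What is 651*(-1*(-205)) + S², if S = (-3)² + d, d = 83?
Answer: 141919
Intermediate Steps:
S = 92 (S = (-3)² + 83 = 9 + 83 = 92)
651*(-1*(-205)) + S² = 651*(-1*(-205)) + 92² = 651*205 + 8464 = 133455 + 8464 = 141919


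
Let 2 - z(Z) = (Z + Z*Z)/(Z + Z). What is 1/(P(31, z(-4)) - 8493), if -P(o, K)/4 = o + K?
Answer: -1/8631 ≈ -0.00011586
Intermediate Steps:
z(Z) = 2 - (Z + Z²)/(2*Z) (z(Z) = 2 - (Z + Z*Z)/(Z + Z) = 2 - (Z + Z²)/(2*Z))
P(o, K) = -4*K - 4*o (P(o, K) = -4*(o + K) = -4*(K + o) = -4*K - 4*o)
1/(P(31, z(-4)) - 8493) = 1/((-4*(3/2 - ½*(-4)) - 4*31) - 8493) = 1/((-4*(3/2 + 2) - 124) - 8493) = 1/((-4*7/2 - 124) - 8493) = 1/((-14 - 124) - 8493) = 1/(-138 - 8493) = 1/(-8631) = -1/8631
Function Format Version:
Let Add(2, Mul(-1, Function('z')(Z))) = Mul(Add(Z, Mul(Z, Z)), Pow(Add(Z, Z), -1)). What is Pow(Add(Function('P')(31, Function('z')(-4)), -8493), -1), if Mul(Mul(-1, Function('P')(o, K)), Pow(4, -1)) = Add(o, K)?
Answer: Rational(-1, 8631) ≈ -0.00011586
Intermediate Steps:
Function('z')(Z) = Add(2, Mul(Rational(-1, 2), Pow(Z, -1), Add(Z, Pow(Z, 2)))) (Function('z')(Z) = Add(2, Mul(-1, Mul(Add(Z, Mul(Z, Z)), Pow(Add(Z, Z), -1)))) = Add(2, Mul(-1, Mul(Add(Z, Pow(Z, 2)), Pow(Mul(2, Z), -1)))) = Add(2, Mul(-1, Mul(Add(Z, Pow(Z, 2)), Mul(Rational(1, 2), Pow(Z, -1))))) = Add(2, Mul(-1, Mul(Rational(1, 2), Pow(Z, -1), Add(Z, Pow(Z, 2))))) = Add(2, Mul(Rational(-1, 2), Pow(Z, -1), Add(Z, Pow(Z, 2)))))
Function('P')(o, K) = Add(Mul(-4, K), Mul(-4, o)) (Function('P')(o, K) = Mul(-4, Add(o, K)) = Mul(-4, Add(K, o)) = Add(Mul(-4, K), Mul(-4, o)))
Pow(Add(Function('P')(31, Function('z')(-4)), -8493), -1) = Pow(Add(Add(Mul(-4, Add(Rational(3, 2), Mul(Rational(-1, 2), -4))), Mul(-4, 31)), -8493), -1) = Pow(Add(Add(Mul(-4, Add(Rational(3, 2), 2)), -124), -8493), -1) = Pow(Add(Add(Mul(-4, Rational(7, 2)), -124), -8493), -1) = Pow(Add(Add(-14, -124), -8493), -1) = Pow(Add(-138, -8493), -1) = Pow(-8631, -1) = Rational(-1, 8631)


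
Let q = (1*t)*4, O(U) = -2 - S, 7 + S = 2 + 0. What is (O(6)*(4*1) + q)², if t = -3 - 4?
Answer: 256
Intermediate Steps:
S = -5 (S = -7 + (2 + 0) = -7 + 2 = -5)
t = -7
O(U) = 3 (O(U) = -2 - 1*(-5) = -2 + 5 = 3)
q = -28 (q = (1*(-7))*4 = -7*4 = -28)
(O(6)*(4*1) + q)² = (3*(4*1) - 28)² = (3*4 - 28)² = (12 - 28)² = (-16)² = 256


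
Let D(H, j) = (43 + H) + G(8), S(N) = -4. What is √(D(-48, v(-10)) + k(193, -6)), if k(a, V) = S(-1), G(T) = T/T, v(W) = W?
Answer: 2*I*√2 ≈ 2.8284*I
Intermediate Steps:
G(T) = 1
D(H, j) = 44 + H (D(H, j) = (43 + H) + 1 = 44 + H)
k(a, V) = -4
√(D(-48, v(-10)) + k(193, -6)) = √((44 - 48) - 4) = √(-4 - 4) = √(-8) = 2*I*√2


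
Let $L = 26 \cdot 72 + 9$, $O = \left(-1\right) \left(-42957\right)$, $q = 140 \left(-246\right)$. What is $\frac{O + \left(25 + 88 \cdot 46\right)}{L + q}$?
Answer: $- \frac{47030}{32559} \approx -1.4445$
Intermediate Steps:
$q = -34440$
$O = 42957$
$L = 1881$ ($L = 1872 + 9 = 1881$)
$\frac{O + \left(25 + 88 \cdot 46\right)}{L + q} = \frac{42957 + \left(25 + 88 \cdot 46\right)}{1881 - 34440} = \frac{42957 + \left(25 + 4048\right)}{-32559} = \left(42957 + 4073\right) \left(- \frac{1}{32559}\right) = 47030 \left(- \frac{1}{32559}\right) = - \frac{47030}{32559}$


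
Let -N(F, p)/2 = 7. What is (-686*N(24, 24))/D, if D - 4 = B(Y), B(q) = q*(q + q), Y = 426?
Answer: 2401/90739 ≈ 0.026460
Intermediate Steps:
N(F, p) = -14 (N(F, p) = -2*7 = -14)
B(q) = 2*q**2 (B(q) = q*(2*q) = 2*q**2)
D = 362956 (D = 4 + 2*426**2 = 4 + 2*181476 = 4 + 362952 = 362956)
(-686*N(24, 24))/D = -686*(-14)/362956 = 9604*(1/362956) = 2401/90739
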